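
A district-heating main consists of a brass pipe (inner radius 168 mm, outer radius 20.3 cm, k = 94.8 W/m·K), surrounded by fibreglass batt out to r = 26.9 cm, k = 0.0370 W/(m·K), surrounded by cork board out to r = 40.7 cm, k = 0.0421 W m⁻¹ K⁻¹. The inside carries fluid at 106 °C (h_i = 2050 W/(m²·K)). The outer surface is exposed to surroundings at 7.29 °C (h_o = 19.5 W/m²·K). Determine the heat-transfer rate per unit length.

Q' = 35.3 W/m

Treat each layer as a resistance in series:
  R'_conv,in = 1/(2πr h) = 1/(2π·0.168·2050) = 4.621×10^-4 m·K/W
  R'_brass = ln(0.203/0.168)/(2πk) = 0.1892/(2π·94.8) = 3.177×10^-4 m·K/W
  R'_fibreglass batt = ln(0.269/0.203)/(2πk) = 0.2815/(2π·0.0370) = 1.211 m·K/W
  R'_cork board = ln(0.407/0.269)/(2πk) = 0.4141/(2π·0.0421) = 1.565 m·K/W
  R'_conv,out = 1/(2πr h) = 1/(2π·0.407·19.5) = 0.02005 m·K/W
ΣR = 4.621×10^-4 + 3.177×10^-4 + 1.211 + 1.565 + 0.02005 = 2.797 m·K/W
Q' = ΔT/ΣR = (106 °C − 7.29 °C)/2.797 = 35.3 W/m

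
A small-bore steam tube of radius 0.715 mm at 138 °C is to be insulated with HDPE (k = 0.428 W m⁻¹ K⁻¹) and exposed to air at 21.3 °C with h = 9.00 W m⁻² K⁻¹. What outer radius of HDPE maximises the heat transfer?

r_cr = 4.76 cm

For a cylinder, r_cr = k_ins/h = 0.428/9.00 = 0.0476 m = 4.76 cm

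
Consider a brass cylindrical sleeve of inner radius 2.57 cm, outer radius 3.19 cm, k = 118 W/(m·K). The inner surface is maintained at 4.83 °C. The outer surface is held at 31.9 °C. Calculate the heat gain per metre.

Q' = 2πk·ΔT/ln(r₂/r₁) = 2π × 118 × 27.07 / ln(0.0319/0.0257) = 92900 W/m

Q' = 92.9 kW/m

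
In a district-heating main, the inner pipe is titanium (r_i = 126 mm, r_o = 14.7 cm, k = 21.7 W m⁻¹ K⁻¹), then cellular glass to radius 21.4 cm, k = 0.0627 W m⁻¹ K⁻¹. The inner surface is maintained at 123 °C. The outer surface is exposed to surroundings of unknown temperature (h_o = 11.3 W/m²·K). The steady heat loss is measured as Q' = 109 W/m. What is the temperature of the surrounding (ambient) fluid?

T_out = 11.8 °C

Sum the resistances:
  R'_titanium = ln(0.147/0.126)/(2πk) = 0.1542/(2π·21.7) = 0.001131 m·K/W
  R'_cellular glass = ln(0.214/0.147)/(2πk) = 0.3755/(2π·0.0627) = 0.9533 m·K/W
  R'_conv,out = 1/(2πr h) = 1/(2π·0.214·11.3) = 0.06582 m·K/W
ΣR = 1.020 m·K/W
ΔT = Q'·ΣR = 109 × 1.020 = 111.2 K
Heat flows outward, so T_out = T_in − ΔT = 123 − 111.2 = 11.8 °C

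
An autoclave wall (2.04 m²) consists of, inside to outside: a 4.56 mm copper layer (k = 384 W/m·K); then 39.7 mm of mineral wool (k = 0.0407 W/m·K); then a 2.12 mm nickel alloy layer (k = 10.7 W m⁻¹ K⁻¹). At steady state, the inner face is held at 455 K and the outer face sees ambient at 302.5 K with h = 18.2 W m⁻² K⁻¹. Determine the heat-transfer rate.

Treat each layer as a resistance in series:
  R_copper = L/(kA) = 0.00456/(384·2.04) = 5.821×10^-6 K/W
  R_mineral wool = L/(kA) = 0.0397/(0.0407·2.04) = 0.4782 K/W
  R_nickel alloy = L/(kA) = 0.00212/(10.7·2.04) = 9.712×10^-5 K/W
  R_conv,out = 1/(hA) = 1/(18.2·2.04) = 0.02693 K/W
ΣR = 5.821×10^-6 + 0.4782 + 9.712×10^-5 + 0.02693 = 0.5052 K/W
Q = ΔT/ΣR = (455 K − 302.5 K)/0.5052 = 302 W

Q = 302 W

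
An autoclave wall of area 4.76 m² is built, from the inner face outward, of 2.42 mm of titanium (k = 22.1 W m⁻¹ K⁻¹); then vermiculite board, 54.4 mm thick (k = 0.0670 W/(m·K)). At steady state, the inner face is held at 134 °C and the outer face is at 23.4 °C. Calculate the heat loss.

Q = 648 W

Series thermal resistances, inner to outer:
  R_titanium = L/(kA) = 0.00242/(22.1·4.76) = 2.300×10^-5 K/W
  R_vermiculite board = L/(kA) = 0.0544/(0.0670·4.76) = 0.1706 K/W
ΣR = 2.300×10^-5 + 0.1706 = 0.1706 K/W
Q = ΔT/ΣR = (134 °C − 23.4 °C)/0.1706 = 648 W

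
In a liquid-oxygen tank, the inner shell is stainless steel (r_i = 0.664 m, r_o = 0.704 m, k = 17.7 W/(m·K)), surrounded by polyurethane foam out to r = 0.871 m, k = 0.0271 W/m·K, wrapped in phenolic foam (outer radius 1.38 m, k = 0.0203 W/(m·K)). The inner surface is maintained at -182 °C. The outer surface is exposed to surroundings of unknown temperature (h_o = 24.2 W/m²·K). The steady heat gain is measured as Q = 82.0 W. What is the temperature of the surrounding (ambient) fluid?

T_out = 19.9 °C

Series resistances:
  R_stainless steel = (1/0.664 − 1/0.704)/(4πk) = 0.08557/(4π·17.7) = 3.847×10^-4 K/W
  R_polyurethane foam = (1/0.704 − 1/0.871)/(4πk) = 0.2723/(4π·0.0271) = 0.7997 K/W
  R_phenolic foam = (1/0.871 − 1/1.38)/(4πk) = 0.4235/(4π·0.0203) = 1.660 K/W
  R_conv,out = 1/(4πr²h) = 1/(4π·1.38²·24.2) = 0.001727 K/W
ΣR = 2.462 K/W
ΔT = Q·ΣR = 82.0 × 2.462 = 201.9 K
Heat flows inward, so T_out = T_in + ΔT = -182 + 201.9 = 19.9 °C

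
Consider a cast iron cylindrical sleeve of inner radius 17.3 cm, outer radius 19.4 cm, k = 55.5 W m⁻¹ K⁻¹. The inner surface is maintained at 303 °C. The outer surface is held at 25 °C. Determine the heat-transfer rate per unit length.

Q' = 2πk·ΔT/ln(r₂/r₁) = 2π × 55.5 × 278 / ln(0.194/0.173) = 8.46×10^5 W/m

Q' = 8.46×10^5 W/m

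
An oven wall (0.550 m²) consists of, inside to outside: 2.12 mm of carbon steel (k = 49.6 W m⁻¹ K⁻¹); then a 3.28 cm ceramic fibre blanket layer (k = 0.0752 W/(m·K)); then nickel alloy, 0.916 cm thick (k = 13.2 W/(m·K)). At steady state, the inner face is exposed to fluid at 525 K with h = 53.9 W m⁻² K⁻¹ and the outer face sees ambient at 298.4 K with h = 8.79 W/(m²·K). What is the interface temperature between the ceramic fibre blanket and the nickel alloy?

T = 344.0 K

Resistance network (inner→outer):
  R_conv,in = 1/(hA) = 1/(53.9·0.550) = 0.03373 K/W
  R_carbon steel = L/(kA) = 0.00212/(49.6·0.550) = 7.771×10^-5 K/W
  R_ceramic fibre blanket = L/(kA) = 0.0328/(0.0752·0.550) = 0.7930 K/W
  R_nickel alloy = L/(kA) = 0.00916/(13.2·0.550) = 0.001262 K/W
  R_conv,out = 1/(hA) = 1/(8.79·0.550) = 0.2068 K/W
ΣR = 0.03373 + 7.771×10^-5 + 0.7930 + 0.001262 + 0.2068 = 1.035 K/W
Q = ΔT/ΣR = (525 K − 298.4 K)/1.035 = 218.9 W
From the inner boundary to the ceramic fibre blanket/nickel alloy interface, ΣR_partial = 0.8268 K/W.
T_interface = T_in − Q·ΣR_partial = 525 K − (218.9)(0.8268) = 344.0 K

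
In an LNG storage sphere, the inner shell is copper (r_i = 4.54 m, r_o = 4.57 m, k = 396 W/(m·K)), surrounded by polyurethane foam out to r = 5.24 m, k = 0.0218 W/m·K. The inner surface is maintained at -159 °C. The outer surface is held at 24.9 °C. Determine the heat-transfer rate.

Q = 1800 W

Series thermal resistances, inner to outer:
  R_copper = (1/4.54 − 1/4.57)/(4πk) = 0.001446/(4π·396) = 2.906×10^-7 K/W
  R_polyurethane foam = (1/4.57 − 1/5.24)/(4πk) = 0.02798/(4π·0.0218) = 0.1021 K/W
ΣR = 2.906×10^-7 + 0.1021 = 0.1021 K/W
Q = ΔT/ΣR = (-159 °C − 24.9 °C)/0.1021 = -1800 W
(Negative Q ⇒ heat flows inward; heat gain = 1800 W.)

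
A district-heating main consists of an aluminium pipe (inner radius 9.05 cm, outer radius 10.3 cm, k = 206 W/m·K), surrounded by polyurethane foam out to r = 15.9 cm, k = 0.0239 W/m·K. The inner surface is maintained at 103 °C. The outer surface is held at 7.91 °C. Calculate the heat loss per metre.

Series thermal resistances, inner to outer:
  R'_aluminium = ln(0.103/0.0905)/(2πk) = 0.1294/(2π·206) = 9.996×10^-5 m·K/W
  R'_polyurethane foam = ln(0.159/0.103)/(2πk) = 0.4342/(2π·0.0239) = 2.891 m·K/W
ΣR = 9.996×10^-5 + 2.891 = 2.891 m·K/W
Q' = ΔT/ΣR = (103 °C − 7.91 °C)/2.891 = 32.9 W/m

Q' = 32.9 W/m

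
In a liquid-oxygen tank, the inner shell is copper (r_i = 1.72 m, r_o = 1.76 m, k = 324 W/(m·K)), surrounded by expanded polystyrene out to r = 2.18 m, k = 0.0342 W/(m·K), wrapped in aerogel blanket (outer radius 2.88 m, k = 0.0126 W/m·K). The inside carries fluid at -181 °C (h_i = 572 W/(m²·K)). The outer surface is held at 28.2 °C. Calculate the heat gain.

Q = 218 W

Series thermal resistances, inner to outer:
  R_conv,in = 1/(4πr²h) = 1/(4π·1.72²·572) = 4.703×10^-5 K/W
  R_copper = (1/1.72 − 1/1.76)/(4πk) = 0.01321/(4π·324) = 3.245×10^-6 K/W
  R_expanded polystyrene = (1/1.76 − 1/2.18)/(4πk) = 0.1095/(4π·0.0342) = 0.2547 K/W
  R_aerogel blanket = (1/2.18 − 1/2.88)/(4πk) = 0.1115/(4π·0.0126) = 0.7042 K/W
ΣR = 4.703×10^-5 + 3.245×10^-6 + 0.2547 + 0.7042 = 0.9590 K/W
Q = ΔT/ΣR = (-181 °C − 28.2 °C)/0.9590 = -218 W
(Negative Q ⇒ heat flows inward; heat gain = 218 W.)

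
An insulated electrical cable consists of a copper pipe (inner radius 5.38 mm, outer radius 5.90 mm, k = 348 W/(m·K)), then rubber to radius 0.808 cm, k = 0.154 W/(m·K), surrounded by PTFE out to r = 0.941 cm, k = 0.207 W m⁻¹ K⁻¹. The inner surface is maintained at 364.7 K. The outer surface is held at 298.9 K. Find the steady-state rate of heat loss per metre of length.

Series thermal resistances, inner to outer:
  R'_copper = ln(0.00590/0.00538)/(2πk) = 0.09226/(2π·348) = 4.220×10^-5 m·K/W
  R'_rubber = ln(0.00808/0.00590)/(2πk) = 0.3144/(2π·0.154) = 0.3250 m·K/W
  R'_PTFE = ln(0.00941/0.00808)/(2πk) = 0.1524/(2π·0.207) = 0.1172 m·K/W
ΣR = 4.220×10^-5 + 0.3250 + 0.1172 = 0.4422 m·K/W
Q' = ΔT/ΣR = (364.7 K − 298.9 K)/0.4422 = 149 W/m

Q' = 149 W/m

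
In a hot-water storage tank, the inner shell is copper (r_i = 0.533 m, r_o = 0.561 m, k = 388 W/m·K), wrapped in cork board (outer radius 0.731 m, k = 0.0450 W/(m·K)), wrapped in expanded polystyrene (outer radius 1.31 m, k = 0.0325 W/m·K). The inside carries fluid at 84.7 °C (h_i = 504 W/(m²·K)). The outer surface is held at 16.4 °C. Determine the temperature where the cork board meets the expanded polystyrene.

Resistance network (inner→outer):
  R_conv,in = 1/(4πr²h) = 1/(4π·0.533²·504) = 5.558×10^-4 K/W
  R_copper = (1/0.533 − 1/0.561)/(4πk) = 0.09364/(4π·388) = 1.921×10^-5 K/W
  R_cork board = (1/0.561 − 1/0.731)/(4πk) = 0.4145/(4π·0.0450) = 0.7331 K/W
  R_expanded polystyrene = (1/0.731 − 1/1.31)/(4πk) = 0.6046/(4π·0.0325) = 1.480 K/W
ΣR = 5.558×10^-4 + 1.921×10^-5 + 0.7331 + 1.480 = 2.214 K/W
Q = ΔT/ΣR = (84.7 °C − 16.4 °C)/2.214 = 30.85 W
From the inner boundary to the cork board/expanded polystyrene interface, ΣR_partial = 0.7337 K/W.
T_interface = T_in − Q·ΣR_partial = 84.7 °C − (30.85)(0.7337) = 62.1 °C

T = 62.1 °C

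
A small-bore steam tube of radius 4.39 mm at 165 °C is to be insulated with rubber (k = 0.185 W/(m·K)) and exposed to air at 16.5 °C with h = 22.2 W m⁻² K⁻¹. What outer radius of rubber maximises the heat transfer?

r_cr = 0.833 cm

For a cylinder, r_cr = k_ins/h = 0.185/22.2 = 0.00833 m = 0.833 cm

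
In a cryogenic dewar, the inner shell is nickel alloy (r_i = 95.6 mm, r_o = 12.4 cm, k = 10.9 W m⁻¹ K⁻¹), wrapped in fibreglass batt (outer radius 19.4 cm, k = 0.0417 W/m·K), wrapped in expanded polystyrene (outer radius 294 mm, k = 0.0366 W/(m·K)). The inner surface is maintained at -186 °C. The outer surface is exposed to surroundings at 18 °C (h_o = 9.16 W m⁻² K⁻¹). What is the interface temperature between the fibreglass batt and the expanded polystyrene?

Resistance network (inner→outer):
  R_nickel alloy = (1/0.0956 − 1/0.124)/(4πk) = 2.396/(4π·10.9) = 0.01749 K/W
  R_fibreglass batt = (1/0.124 − 1/0.194)/(4πk) = 2.910/(4π·0.0417) = 5.553 K/W
  R_expanded polystyrene = (1/0.194 − 1/0.294)/(4πk) = 1.753/(4π·0.0366) = 3.812 K/W
  R_conv,out = 1/(4πr²h) = 1/(4π·0.294²·9.16) = 0.1005 K/W
ΣR = 0.01749 + 5.553 + 3.812 + 0.1005 = 9.483 K/W
Q = ΔT/ΣR = (-186 °C − 18 °C)/9.483 = -21.51 W
From the inner boundary to the fibreglass batt/expanded polystyrene interface, ΣR_partial = 5.570 K/W.
T_interface = T_in − Q·ΣR_partial = -186 °C − (-21.51)(5.570) = -66.2 °C

T = -66.2 °C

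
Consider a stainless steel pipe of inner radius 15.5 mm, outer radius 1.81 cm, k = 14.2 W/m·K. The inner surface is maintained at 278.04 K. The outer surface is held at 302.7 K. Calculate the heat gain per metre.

Q' = 2πk·ΔT/ln(r₂/r₁) = 2π × 14.2 × 24.66 / ln(0.0181/0.0155) = 14200 W/m

Q' = 14.2 kW/m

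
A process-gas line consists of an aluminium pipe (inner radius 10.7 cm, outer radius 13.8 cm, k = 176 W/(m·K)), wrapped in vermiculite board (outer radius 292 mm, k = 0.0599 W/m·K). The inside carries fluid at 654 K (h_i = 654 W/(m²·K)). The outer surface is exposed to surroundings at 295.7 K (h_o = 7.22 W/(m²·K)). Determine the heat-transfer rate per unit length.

Treat each layer as a resistance in series:
  R'_conv,in = 1/(2πr h) = 1/(2π·0.107·654) = 0.002274 m·K/W
  R'_aluminium = ln(0.138/0.107)/(2πk) = 0.2544/(2π·176) = 2.301×10^-4 m·K/W
  R'_vermiculite board = ln(0.292/0.138)/(2πk) = 0.7495/(2π·0.0599) = 1.991 m·K/W
  R'_conv,out = 1/(2πr h) = 1/(2π·0.292·7.22) = 0.07549 m·K/W
ΣR = 0.002274 + 2.301×10^-4 + 1.991 + 0.07549 = 2.069 m·K/W
Q' = ΔT/ΣR = (654 K − 295.7 K)/2.069 = 173 W/m

Q' = 173 W/m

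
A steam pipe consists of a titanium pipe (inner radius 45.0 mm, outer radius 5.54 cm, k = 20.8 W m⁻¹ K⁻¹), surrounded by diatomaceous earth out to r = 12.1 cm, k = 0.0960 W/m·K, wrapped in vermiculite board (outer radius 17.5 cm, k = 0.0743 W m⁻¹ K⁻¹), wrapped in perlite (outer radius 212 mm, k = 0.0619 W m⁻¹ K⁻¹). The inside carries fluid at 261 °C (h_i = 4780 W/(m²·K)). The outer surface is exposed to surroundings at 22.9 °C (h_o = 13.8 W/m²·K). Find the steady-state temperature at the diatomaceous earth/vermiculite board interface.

Resistance network (inner→outer):
  R'_conv,in = 1/(2πr h) = 1/(2π·0.0450·4780) = 7.399×10^-4 m·K/W
  R'_titanium = ln(0.0554/0.0450)/(2πk) = 0.2079/(2π·20.8) = 0.001591 m·K/W
  R'_diatomaceous earth = ln(0.121/0.0554)/(2πk) = 0.7812/(2π·0.0960) = 1.295 m·K/W
  R'_vermiculite board = ln(0.175/0.121)/(2πk) = 0.3690/(2π·0.0743) = 0.7904 m·K/W
  R'_perlite = ln(0.212/0.175)/(2πk) = 0.1918/(2π·0.0619) = 0.4931 m·K/W
  R'_conv,out = 1/(2πr h) = 1/(2π·0.212·13.8) = 0.05440 m·K/W
ΣR = 7.399×10^-4 + 0.001591 + 1.295 + 0.7904 + 0.4931 + 0.05440 = 2.635 m·K/W
Q' = ΔT/ΣR = (261 °C − 22.9 °C)/2.635 = 90.36 W/m
From the inner boundary to the diatomaceous earth/vermiculite board interface, ΣR_partial = 1.297 m·K/W.
T_interface = T_in − Q'·ΣR_partial = 261 °C − (90.36)(1.297) = 144 °C

T = 144 °C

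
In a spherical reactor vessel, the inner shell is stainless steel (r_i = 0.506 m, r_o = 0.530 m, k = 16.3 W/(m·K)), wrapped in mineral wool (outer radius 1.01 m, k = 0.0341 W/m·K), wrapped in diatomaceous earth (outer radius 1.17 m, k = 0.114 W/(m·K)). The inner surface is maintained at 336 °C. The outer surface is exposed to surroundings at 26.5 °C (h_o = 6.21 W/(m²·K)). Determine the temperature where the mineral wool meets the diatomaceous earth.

T = 41.1 °C

Resistance network (inner→outer):
  R_stainless steel = (1/0.506 − 1/0.530)/(4πk) = 0.08949/(4π·16.3) = 4.369×10^-4 K/W
  R_mineral wool = (1/0.530 − 1/1.01)/(4πk) = 0.8967/(4π·0.0341) = 2.093 K/W
  R_diatomaceous earth = (1/1.01 − 1/1.17)/(4πk) = 0.1354/(4π·0.114) = 0.09451 K/W
  R_conv,out = 1/(4πr²h) = 1/(4π·1.17²·6.21) = 0.009361 K/W
ΣR = 4.369×10^-4 + 2.093 + 0.09451 + 0.009361 = 2.197 K/W
Q = ΔT/ΣR = (336 °C − 26.5 °C)/2.197 = 140.9 W
From the inner boundary to the mineral wool/diatomaceous earth interface, ΣR_partial = 2.093 K/W.
T_interface = T_in − Q·ΣR_partial = 336 °C − (140.9)(2.093) = 41.1 °C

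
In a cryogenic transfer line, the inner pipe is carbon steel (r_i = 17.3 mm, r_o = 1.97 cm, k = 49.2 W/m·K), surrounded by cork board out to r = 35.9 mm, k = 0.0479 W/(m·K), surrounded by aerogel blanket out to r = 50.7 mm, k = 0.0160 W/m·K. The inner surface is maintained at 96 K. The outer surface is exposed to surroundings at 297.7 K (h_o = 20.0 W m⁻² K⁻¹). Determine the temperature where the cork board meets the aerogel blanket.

T = 168 K

Resistance network (inner→outer):
  R'_carbon steel = ln(0.0197/0.0173)/(2πk) = 0.1299/(2π·49.2) = 4.202×10^-4 m·K/W
  R'_cork board = ln(0.0359/0.0197)/(2πk) = 0.6001/(2π·0.0479) = 1.994 m·K/W
  R'_aerogel blanket = ln(0.0507/0.0359)/(2πk) = 0.3452/(2π·0.0160) = 3.434 m·K/W
  R'_conv,out = 1/(2πr h) = 1/(2π·0.0507·20.0) = 0.1570 m·K/W
ΣR = 4.202×10^-4 + 1.994 + 3.434 + 0.1570 = 5.585 m·K/W
Q' = ΔT/ΣR = (96 K − 297.7 K)/5.585 = -36.11 W/m
From the inner boundary to the cork board/aerogel blanket interface, ΣR_partial = 1.994 m·K/W.
T_interface = T_in − Q'·ΣR_partial = 96 K − (-36.11)(1.994) = 168 K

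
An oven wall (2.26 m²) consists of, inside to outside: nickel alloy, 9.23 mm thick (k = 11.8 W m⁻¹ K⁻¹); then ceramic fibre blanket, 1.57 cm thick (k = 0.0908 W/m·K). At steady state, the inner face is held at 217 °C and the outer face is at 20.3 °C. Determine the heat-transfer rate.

Series thermal resistances, inner to outer:
  R_nickel alloy = L/(kA) = 0.00923/(11.8·2.26) = 3.461×10^-4 K/W
  R_ceramic fibre blanket = L/(kA) = 0.0157/(0.0908·2.26) = 0.07651 K/W
ΣR = 3.461×10^-4 + 0.07651 = 0.07686 K/W
Q = ΔT/ΣR = (217 °C − 20.3 °C)/0.07686 = 2560 W

Q = 2560 W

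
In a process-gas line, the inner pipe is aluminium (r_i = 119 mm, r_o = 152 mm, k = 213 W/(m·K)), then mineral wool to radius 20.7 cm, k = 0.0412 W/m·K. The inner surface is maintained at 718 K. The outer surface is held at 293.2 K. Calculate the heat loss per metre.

Series thermal resistances, inner to outer:
  R'_aluminium = ln(0.152/0.119)/(2πk) = 0.2448/(2π·213) = 1.829×10^-4 m·K/W
  R'_mineral wool = ln(0.207/0.152)/(2πk) = 0.3088/(2π·0.0412) = 1.193 m·K/W
ΣR = 1.829×10^-4 + 1.193 = 1.193 m·K/W
Q' = ΔT/ΣR = (718 K − 293.2 K)/1.193 = 356 W/m

Q' = 356 W/m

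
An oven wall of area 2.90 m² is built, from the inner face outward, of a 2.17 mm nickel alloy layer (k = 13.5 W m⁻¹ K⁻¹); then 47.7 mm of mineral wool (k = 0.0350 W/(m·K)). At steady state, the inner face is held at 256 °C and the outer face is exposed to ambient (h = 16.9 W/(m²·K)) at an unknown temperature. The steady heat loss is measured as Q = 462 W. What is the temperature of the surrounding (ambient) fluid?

Sum the resistances:
  R_nickel alloy = L/(kA) = 0.00217/(13.5·2.90) = 5.543×10^-5 K/W
  R_mineral wool = L/(kA) = 0.0477/(0.0350·2.90) = 0.4700 K/W
  R_conv,out = 1/(hA) = 1/(16.9·2.90) = 0.02040 K/W
ΣR = 0.4904 K/W
ΔT = Q·ΣR = 462 × 0.4904 = 226.6 K
Heat flows outward, so T_out = T_in − ΔT = 256 − 226.6 = 29.4 °C

T_out = 29.4 °C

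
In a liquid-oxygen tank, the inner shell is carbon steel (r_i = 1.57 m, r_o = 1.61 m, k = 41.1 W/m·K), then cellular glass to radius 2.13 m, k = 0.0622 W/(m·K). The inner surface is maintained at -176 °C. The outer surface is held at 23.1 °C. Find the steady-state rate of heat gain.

Series thermal resistances, inner to outer:
  R_carbon steel = (1/1.57 − 1/1.61)/(4πk) = 0.01582/(4π·41.1) = 3.064×10^-5 K/W
  R_cellular glass = (1/1.61 − 1/2.13)/(4πk) = 0.1516/(4π·0.0622) = 0.1940 K/W
ΣR = 3.064×10^-5 + 0.1940 = 0.1940 K/W
Q = ΔT/ΣR = (-176 °C − 23.1 °C)/0.1940 = -1030 W
(Negative Q ⇒ heat flows inward; heat gain = 1030 W.)

Q = 1030 W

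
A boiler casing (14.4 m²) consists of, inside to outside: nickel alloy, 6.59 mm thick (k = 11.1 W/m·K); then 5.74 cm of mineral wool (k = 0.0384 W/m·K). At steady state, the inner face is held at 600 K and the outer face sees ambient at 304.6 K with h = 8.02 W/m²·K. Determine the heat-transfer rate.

Q = 2630 W

Series thermal resistances, inner to outer:
  R_nickel alloy = L/(kA) = 0.00659/(11.1·14.4) = 4.123×10^-5 K/W
  R_mineral wool = L/(kA) = 0.0574/(0.0384·14.4) = 0.1038 K/W
  R_conv,out = 1/(hA) = 1/(8.02·14.4) = 0.008659 K/W
ΣR = 4.123×10^-5 + 0.1038 + 0.008659 = 0.1125 K/W
Q = ΔT/ΣR = (600 K − 304.6 K)/0.1125 = 2630 W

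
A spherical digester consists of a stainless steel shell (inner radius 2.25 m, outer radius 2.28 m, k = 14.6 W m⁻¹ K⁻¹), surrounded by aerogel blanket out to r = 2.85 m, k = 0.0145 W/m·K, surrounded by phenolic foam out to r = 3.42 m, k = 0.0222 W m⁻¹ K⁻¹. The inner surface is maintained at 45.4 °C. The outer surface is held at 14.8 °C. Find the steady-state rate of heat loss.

Treat each layer as a resistance in series:
  R_stainless steel = (1/2.25 − 1/2.28)/(4πk) = 0.005848/(4π·14.6) = 3.187×10^-5 K/W
  R_aerogel blanket = (1/2.28 − 1/2.85)/(4πk) = 0.08772/(4π·0.0145) = 0.4814 K/W
  R_phenolic foam = (1/2.85 − 1/3.42)/(4πk) = 0.05848/(4π·0.0222) = 0.2096 K/W
ΣR = 3.187×10^-5 + 0.4814 + 0.2096 = 0.6910 K/W
Q = ΔT/ΣR = (45.4 °C − 14.8 °C)/0.6910 = 44.3 W

Q = 44.3 W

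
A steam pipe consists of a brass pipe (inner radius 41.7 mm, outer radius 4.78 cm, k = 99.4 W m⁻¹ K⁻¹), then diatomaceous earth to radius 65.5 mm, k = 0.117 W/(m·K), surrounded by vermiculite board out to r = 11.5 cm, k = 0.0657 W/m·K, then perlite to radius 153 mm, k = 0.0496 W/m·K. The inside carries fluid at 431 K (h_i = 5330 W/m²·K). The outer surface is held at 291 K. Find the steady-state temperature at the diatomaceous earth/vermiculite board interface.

T = 409 K

Treat each layer as a resistance in series:
  R'_conv,in = 1/(2πr h) = 1/(2π·0.0417·5330) = 7.161×10^-4 m·K/W
  R'_brass = ln(0.0478/0.0417)/(2πk) = 0.1365/(2π·99.4) = 2.186×10^-4 m·K/W
  R'_diatomaceous earth = ln(0.0655/0.0478)/(2πk) = 0.3150/(2π·0.117) = 0.4285 m·K/W
  R'_vermiculite board = ln(0.115/0.0655)/(2πk) = 0.5629/(2π·0.0657) = 1.364 m·K/W
  R'_perlite = ln(0.153/0.115)/(2πk) = 0.2855/(2π·0.0496) = 0.9161 m·K/W
ΣR = 7.161×10^-4 + 2.186×10^-4 + 0.4285 + 1.364 + 0.9161 = 2.710 m·K/W
Q' = ΔT/ΣR = (431 K − 291 K)/2.710 = 51.66 W/m
From the inner boundary to the diatomaceous earth/vermiculite board interface, ΣR_partial = 0.4294 m·K/W.
T_interface = T_in − Q'·ΣR_partial = 431 K − (51.66)(0.4294) = 409 K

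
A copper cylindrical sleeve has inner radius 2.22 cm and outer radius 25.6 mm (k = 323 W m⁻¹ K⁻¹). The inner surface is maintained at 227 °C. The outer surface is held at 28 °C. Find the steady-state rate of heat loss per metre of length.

Q' = 2.83×10^6 W/m

Q' = 2πk·ΔT/ln(r₂/r₁) = 2π × 323 × 199 / ln(0.0256/0.0222) = 2.83×10^6 W/m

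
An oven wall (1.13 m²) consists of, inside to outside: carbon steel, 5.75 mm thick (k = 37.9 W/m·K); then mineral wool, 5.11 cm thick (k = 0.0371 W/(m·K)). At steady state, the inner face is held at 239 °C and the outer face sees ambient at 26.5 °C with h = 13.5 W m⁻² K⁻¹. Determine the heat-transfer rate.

Resistance network (inner→outer):
  R_carbon steel = L/(kA) = 0.00575/(37.9·1.13) = 1.343×10^-4 K/W
  R_mineral wool = L/(kA) = 0.0511/(0.0371·1.13) = 1.219 K/W
  R_conv,out = 1/(hA) = 1/(13.5·1.13) = 0.06555 K/W
ΣR = 1.343×10^-4 + 1.219 + 0.06555 = 1.285 K/W
Q = ΔT/ΣR = (239 °C − 26.5 °C)/1.285 = 165 W

Q = 165 W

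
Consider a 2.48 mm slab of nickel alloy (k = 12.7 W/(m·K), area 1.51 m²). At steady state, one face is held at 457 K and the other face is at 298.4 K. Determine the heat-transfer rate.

Q = 1230 kW

Q = kA·ΔT/L = 12.7 × 1.51 × |457 K − 298.4 K| / 0.00248 = 1.23×10^6 W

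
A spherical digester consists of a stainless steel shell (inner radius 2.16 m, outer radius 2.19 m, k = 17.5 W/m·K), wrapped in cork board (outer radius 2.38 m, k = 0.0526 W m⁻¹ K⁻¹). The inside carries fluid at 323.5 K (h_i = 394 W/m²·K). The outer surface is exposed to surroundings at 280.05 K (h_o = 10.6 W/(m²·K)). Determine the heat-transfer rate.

Resistance network (inner→outer):
  R_conv,in = 1/(4πr²h) = 1/(4π·2.16²·394) = 4.329×10^-5 K/W
  R_stainless steel = (1/2.16 − 1/2.19)/(4πk) = 0.006342/(4π·17.5) = 2.884×10^-5 K/W
  R_cork board = (1/2.19 − 1/2.38)/(4πk) = 0.03645/(4π·0.0526) = 0.05515 K/W
  R_conv,out = 1/(4πr²h) = 1/(4π·2.38²·10.6) = 0.001325 K/W
ΣR = 4.329×10^-5 + 2.884×10^-5 + 0.05515 + 0.001325 = 0.05655 K/W
Q = ΔT/ΣR = (323.5 K − 280.05 K)/0.05655 = 768 W

Q = 768 W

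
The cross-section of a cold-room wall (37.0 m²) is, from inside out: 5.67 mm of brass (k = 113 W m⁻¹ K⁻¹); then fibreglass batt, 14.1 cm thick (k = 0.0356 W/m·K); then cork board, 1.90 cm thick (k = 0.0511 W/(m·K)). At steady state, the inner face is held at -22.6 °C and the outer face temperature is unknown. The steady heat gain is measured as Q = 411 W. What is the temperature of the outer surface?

T_out = 25.5 °C

Series resistances:
  R_brass = L/(kA) = 0.00567/(113·37.0) = 1.356×10^-6 K/W
  R_fibreglass batt = L/(kA) = 0.141/(0.0356·37.0) = 0.1070 K/W
  R_cork board = L/(kA) = 0.0190/(0.0511·37.0) = 0.01005 K/W
ΣR = 0.1171 K/W
ΔT = Q·ΣR = 411 × 0.1171 = 48.13 K
Heat flows inward, so T_out = T_in + ΔT = -22.6 + 48.13 = 25.5 °C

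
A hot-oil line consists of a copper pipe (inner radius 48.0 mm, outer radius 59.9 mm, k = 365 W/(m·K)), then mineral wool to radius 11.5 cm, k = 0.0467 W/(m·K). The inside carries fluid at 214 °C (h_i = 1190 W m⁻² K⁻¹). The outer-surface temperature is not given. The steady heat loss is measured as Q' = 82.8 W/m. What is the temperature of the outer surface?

Sum the resistances:
  R'_conv,in = 1/(2πr h) = 1/(2π·0.0480·1190) = 0.002786 m·K/W
  R'_copper = ln(0.0599/0.0480)/(2πk) = 0.2215/(2π·365) = 9.657×10^-5 m·K/W
  R'_mineral wool = ln(0.115/0.0599)/(2πk) = 0.6523/(2π·0.0467) = 2.223 m·K/W
ΣR = 2.226 m·K/W
ΔT = Q'·ΣR = 82.8 × 2.226 = 184.3 K
Heat flows outward, so T_out = T_in − ΔT = 214 − 184.3 = 29.7 °C

T_out = 29.7 °C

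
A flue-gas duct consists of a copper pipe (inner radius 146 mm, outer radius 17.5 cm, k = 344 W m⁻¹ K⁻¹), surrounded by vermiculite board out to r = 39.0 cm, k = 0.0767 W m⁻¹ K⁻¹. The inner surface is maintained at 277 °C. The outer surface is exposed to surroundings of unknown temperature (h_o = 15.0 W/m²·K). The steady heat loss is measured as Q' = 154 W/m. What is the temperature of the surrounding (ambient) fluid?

T_out = 16.7 °C

Sum the resistances:
  R'_copper = ln(0.175/0.146)/(2πk) = 0.1812/(2π·344) = 8.382×10^-5 m·K/W
  R'_vermiculite board = ln(0.390/0.175)/(2πk) = 0.8014/(2π·0.0767) = 1.663 m·K/W
  R'_conv,out = 1/(2πr h) = 1/(2π·0.390·15.0) = 0.02721 m·K/W
ΣR = 1.690 m·K/W
ΔT = Q'·ΣR = 154 × 1.690 = 260.3 K
Heat flows outward, so T_out = T_in − ΔT = 277 − 260.3 = 16.7 °C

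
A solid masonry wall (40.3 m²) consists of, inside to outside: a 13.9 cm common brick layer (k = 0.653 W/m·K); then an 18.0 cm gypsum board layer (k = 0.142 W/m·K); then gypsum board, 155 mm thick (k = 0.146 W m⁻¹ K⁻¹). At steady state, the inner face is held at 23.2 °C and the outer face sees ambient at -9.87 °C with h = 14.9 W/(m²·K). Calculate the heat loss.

Q = 511 W

Resistance network (inner→outer):
  R_common brick = L/(kA) = 0.139/(0.653·40.3) = 0.005282 K/W
  R_gypsum board = L/(kA) = 0.180/(0.142·40.3) = 0.03145 K/W
  R_gypsum board = L/(kA) = 0.155/(0.146·40.3) = 0.02634 K/W
  R_conv,out = 1/(hA) = 1/(14.9·40.3) = 0.001665 K/W
ΣR = 0.005282 + 0.03145 + 0.02634 + 0.001665 = 0.06474 K/W
Q = ΔT/ΣR = (23.2 °C − -9.87 °C)/0.06474 = 511 W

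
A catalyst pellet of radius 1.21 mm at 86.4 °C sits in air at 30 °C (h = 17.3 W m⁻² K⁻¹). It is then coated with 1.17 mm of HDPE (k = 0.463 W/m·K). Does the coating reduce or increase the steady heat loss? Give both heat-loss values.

increases: 0.0180 → 0.0640 W

Critical radius for a sphere: r_cr = 2k/h = 0.0535 m = 5.35 cm.
Outer radius after coating: r₂ = 0.00121 + 0.00117 = 0.00238 m.
Since r₁ < r_cr and r₂ ≤ r_cr, the coating moves toward the maximum at r_cr — heat loss rises.
Bare: R = 1/(4πr₁²h) = 3142 K/W; Q = 56.4/3142 = 0.0180 W.
Coated: R = R_cond + R_conv = 881.9 K/W; Q = 56.4/881.9 = 0.0640 W.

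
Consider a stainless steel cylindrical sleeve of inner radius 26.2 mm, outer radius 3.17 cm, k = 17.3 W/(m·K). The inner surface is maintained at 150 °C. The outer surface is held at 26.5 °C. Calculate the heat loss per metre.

Q' = 2πk·ΔT/ln(r₂/r₁) = 2π × 17.3 × 123.5 / ln(0.0317/0.0262) = 70400 W/m

Q' = 70400 W/m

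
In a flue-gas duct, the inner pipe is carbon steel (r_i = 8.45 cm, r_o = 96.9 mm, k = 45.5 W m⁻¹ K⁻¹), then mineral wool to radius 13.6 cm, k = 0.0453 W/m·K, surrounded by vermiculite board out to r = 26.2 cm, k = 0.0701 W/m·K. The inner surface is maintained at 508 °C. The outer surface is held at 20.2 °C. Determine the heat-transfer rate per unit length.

Q' = 182 W/m

Treat each layer as a resistance in series:
  R'_carbon steel = ln(0.0969/0.0845)/(2πk) = 0.1369/(2π·45.5) = 4.790×10^-4 m·K/W
  R'_mineral wool = ln(0.136/0.0969)/(2πk) = 0.3390/(2π·0.0453) = 1.191 m·K/W
  R'_vermiculite board = ln(0.262/0.136)/(2πk) = 0.6557/(2π·0.0701) = 1.489 m·K/W
ΣR = 4.790×10^-4 + 1.191 + 1.489 = 2.680 m·K/W
Q' = ΔT/ΣR = (508 °C − 20.2 °C)/2.680 = 182 W/m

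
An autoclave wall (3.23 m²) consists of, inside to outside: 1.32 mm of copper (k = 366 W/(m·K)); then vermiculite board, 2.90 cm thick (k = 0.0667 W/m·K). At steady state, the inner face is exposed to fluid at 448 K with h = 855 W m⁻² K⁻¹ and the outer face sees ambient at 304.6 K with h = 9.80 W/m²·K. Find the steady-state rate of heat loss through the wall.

Q = 861 W

Series thermal resistances, inner to outer:
  R_conv,in = 1/(hA) = 1/(855·3.23) = 3.621×10^-4 K/W
  R_copper = L/(kA) = 0.00132/(366·3.23) = 1.117×10^-6 K/W
  R_vermiculite board = L/(kA) = 0.0290/(0.0667·3.23) = 0.1346 K/W
  R_conv,out = 1/(hA) = 1/(9.80·3.23) = 0.03159 K/W
ΣR = 3.621×10^-4 + 1.117×10^-6 + 0.1346 + 0.03159 = 0.1666 K/W
Q = ΔT/ΣR = (448 K − 304.6 K)/0.1666 = 861 W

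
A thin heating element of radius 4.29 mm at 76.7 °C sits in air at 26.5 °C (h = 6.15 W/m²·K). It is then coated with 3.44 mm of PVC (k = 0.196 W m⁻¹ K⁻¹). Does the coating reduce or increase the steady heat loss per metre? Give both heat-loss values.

increases: 8.32 → 13.1 W/m

Critical radius for a cylinder: r_cr = k/h = 0.0319 m = 3.19 cm.
Outer radius after coating: r₂ = 0.00429 + 0.00344 = 0.00773 m.
Since r₁ < r_cr and r₂ ≤ r_cr, the coating moves toward the maximum at r_cr — heat loss rises.
Bare: R = 1/(2πr₁h) = 6.032 m·K/W; Q = 50.2/6.032 = 8.32 W/m.
Coated: R = R_cond + R_conv = 3.826 m·K/W; Q = 50.2/3.826 = 13.1 W/m.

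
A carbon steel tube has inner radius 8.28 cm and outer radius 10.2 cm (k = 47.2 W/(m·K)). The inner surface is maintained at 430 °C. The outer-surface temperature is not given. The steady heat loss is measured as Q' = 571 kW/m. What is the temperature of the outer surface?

Sum the resistances:
  R'_carbon steel = ln(0.102/0.0828)/(2πk) = 0.2085/(2π·47.2) = 7.032×10^-4 m·K/W
ΣR = 7.032×10^-4 m·K/W
ΔT = Q'·ΣR = 5.71×10^5 × 7.032×10^-4 = 401.5 K
Heat flows outward, so T_out = T_in − ΔT = 430 − 401.5 = 28.5 °C

T_out = 28.5 °C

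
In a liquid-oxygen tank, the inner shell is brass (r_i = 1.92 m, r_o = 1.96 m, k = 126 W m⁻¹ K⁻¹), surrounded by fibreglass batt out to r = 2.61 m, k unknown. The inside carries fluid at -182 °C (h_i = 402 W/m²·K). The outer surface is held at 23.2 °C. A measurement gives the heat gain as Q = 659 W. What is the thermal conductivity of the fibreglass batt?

ΣR = ΔT/Q = |-182 − 23.2|/659 = 0.3114 K/W
Known resistances:
  R_conv,in = 1/(4πr²h) = 1/(4π·1.92²·402) = 5.370×10^-5 K/W
  R_brass = (1/1.92 − 1/1.96)/(4πk) = 0.01063/(4π·126) = 6.713×10^-6 K/W
R_fibreglass batt = ΣR − ΣR_known = 0.3114 − 6.041×10^-5 = 0.3113 K/W
(1/r₁−1/r₂)/(4πk) = 0.3113 ⇒ k = 0.1271/(4π·0.3113) = 0.0325 W/m·K

k = 0.0325 W/m·K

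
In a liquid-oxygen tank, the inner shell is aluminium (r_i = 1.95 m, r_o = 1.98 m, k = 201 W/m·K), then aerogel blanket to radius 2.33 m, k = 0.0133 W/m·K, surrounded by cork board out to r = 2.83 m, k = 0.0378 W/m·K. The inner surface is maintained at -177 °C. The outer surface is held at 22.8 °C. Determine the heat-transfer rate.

Resistance network (inner→outer):
  R_aluminium = (1/1.95 − 1/1.98)/(4πk) = 0.007770/(4π·201) = 3.076×10^-6 K/W
  R_aerogel blanket = (1/1.98 − 1/2.33)/(4πk) = 0.07587/(4π·0.0133) = 0.4539 K/W
  R_cork board = (1/2.33 − 1/2.83)/(4πk) = 0.07583/(4π·0.0378) = 0.1596 K/W
ΣR = 3.076×10^-6 + 0.4539 + 0.1596 = 0.6135 K/W
Q = ΔT/ΣR = (-177 °C − 22.8 °C)/0.6135 = -326 W
(Negative Q ⇒ heat flows inward; heat gain = 326 W.)

Q = 326 W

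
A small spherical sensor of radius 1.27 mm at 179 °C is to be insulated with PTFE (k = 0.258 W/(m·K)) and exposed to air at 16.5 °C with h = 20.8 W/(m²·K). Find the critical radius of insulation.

r_cr = 2.48 cm

For a sphere, r_cr = 2k_ins/h = 2·0.258/20.8 = 0.0248 m = 2.48 cm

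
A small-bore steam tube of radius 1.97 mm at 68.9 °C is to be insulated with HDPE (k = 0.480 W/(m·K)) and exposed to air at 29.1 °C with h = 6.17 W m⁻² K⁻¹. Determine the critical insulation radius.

For a cylinder, r_cr = k_ins/h = 0.480/6.17 = 0.0778 m = 7.78 cm

r_cr = 7.78 cm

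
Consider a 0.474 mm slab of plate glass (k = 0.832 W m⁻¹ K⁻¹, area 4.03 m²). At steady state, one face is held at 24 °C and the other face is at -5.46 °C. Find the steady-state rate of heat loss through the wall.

Q = 2.08×10^5 W

Q = kA·ΔT/L = 0.832 × 4.03 × |24 °C − -5.46 °C| / 4.74×10^-4 = 2.08×10^5 W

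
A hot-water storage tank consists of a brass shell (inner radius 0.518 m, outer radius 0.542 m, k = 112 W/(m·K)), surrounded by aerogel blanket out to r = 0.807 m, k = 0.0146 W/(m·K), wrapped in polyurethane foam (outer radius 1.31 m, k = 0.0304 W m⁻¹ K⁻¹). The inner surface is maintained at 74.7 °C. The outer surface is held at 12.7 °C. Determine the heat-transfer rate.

Q = 13.6 W

Treat each layer as a resistance in series:
  R_brass = (1/0.518 − 1/0.542)/(4πk) = 0.08548/(4π·112) = 6.074×10^-5 K/W
  R_aerogel blanket = (1/0.542 − 1/0.807)/(4πk) = 0.6059/(4π·0.0146) = 3.302 K/W
  R_polyurethane foam = (1/0.807 − 1/1.31)/(4πk) = 0.4758/(4π·0.0304) = 1.245 K/W
ΣR = 6.074×10^-5 + 3.302 + 1.245 = 4.547 K/W
Q = ΔT/ΣR = (74.7 °C − 12.7 °C)/4.547 = 13.6 W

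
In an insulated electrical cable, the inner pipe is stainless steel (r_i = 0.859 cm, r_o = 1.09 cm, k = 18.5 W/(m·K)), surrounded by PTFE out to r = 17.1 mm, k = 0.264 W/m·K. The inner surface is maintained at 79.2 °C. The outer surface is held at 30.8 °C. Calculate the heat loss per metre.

Treat each layer as a resistance in series:
  R'_stainless steel = ln(0.0109/0.00859)/(2πk) = 0.2382/(2π·18.5) = 0.002049 m·K/W
  R'_PTFE = ln(0.0171/0.0109)/(2πk) = 0.4503/(2π·0.264) = 0.2715 m·K/W
ΣR = 0.002049 + 0.2715 = 0.2735 m·K/W
Q' = ΔT/ΣR = (79.2 °C − 30.8 °C)/0.2735 = 177 W/m

Q' = 177 W/m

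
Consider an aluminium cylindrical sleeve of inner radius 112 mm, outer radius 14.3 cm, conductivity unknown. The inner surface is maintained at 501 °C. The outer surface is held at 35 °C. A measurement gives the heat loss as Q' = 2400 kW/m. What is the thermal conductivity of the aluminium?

k = 200 W/m·K

ΣR = ΔT/Q' = |501 − 35|/2.40×10^6 = 1.942×10^-4 m·K/W
ln(r₂/r₁)/(2πk) = 1.942×10^-4 ⇒ k = 0.2443/(2π·1.942×10^-4) = 200 W/m·K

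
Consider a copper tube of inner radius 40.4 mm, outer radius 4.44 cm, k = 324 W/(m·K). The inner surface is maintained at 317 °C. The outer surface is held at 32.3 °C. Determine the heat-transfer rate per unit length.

Q' = 6.14×10^6 W/m

Q' = 2πk·ΔT/ln(r₂/r₁) = 2π × 324 × 284.7 / ln(0.0444/0.0404) = 6.14×10^6 W/m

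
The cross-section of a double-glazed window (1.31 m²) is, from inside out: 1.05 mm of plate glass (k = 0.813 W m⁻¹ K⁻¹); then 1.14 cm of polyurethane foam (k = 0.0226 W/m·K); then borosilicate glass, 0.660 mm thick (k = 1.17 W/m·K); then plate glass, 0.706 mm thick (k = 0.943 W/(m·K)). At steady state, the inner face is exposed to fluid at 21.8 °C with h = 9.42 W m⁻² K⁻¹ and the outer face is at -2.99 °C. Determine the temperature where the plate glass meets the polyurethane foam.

Treat each layer as a resistance in series:
  R_conv,in = 1/(hA) = 1/(9.42·1.31) = 0.08104 K/W
  R_plate glass = L/(kA) = 0.00105/(0.813·1.31) = 9.859×10^-4 K/W
  R_polyurethane foam = L/(kA) = 0.0114/(0.0226·1.31) = 0.3851 K/W
  R_borosilicate glass = L/(kA) = 6.60×10^-4/(1.17·1.31) = 4.306×10^-4 K/W
  R_plate glass = L/(kA) = 7.06×10^-4/(0.943·1.31) = 5.715×10^-4 K/W
ΣR = 0.08104 + 9.859×10^-4 + 0.3851 + 4.306×10^-4 + 5.715×10^-4 = 0.4681 K/W
Q = ΔT/ΣR = (21.8 °C − -2.99 °C)/0.4681 = 52.96 W
From the inner boundary to the plate glass/polyurethane foam interface, ΣR_partial = 0.08203 K/W.
T_interface = T_in − Q·ΣR_partial = 21.8 °C − (52.96)(0.08203) = 17.5 °C

T = 17.5 °C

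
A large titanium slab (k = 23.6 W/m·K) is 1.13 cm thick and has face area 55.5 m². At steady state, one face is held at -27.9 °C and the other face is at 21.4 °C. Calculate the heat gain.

Q = 5.71×10^6 W

Q = kA·ΔT/L = 23.6 × 55.5 × |-27.9 °C − 21.4 °C| / 0.0113 = 5.71×10^6 W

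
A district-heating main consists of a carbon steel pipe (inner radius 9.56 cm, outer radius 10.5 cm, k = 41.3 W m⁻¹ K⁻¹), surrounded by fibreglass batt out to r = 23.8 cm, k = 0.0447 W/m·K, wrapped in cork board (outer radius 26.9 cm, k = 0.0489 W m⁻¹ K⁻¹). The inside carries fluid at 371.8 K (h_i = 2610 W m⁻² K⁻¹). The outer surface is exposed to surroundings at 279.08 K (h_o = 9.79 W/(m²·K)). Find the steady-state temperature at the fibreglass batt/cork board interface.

Series thermal resistances, inner to outer:
  R'_conv,in = 1/(2πr h) = 1/(2π·0.0956·2610) = 6.379×10^-4 m·K/W
  R'_carbon steel = ln(0.105/0.0956)/(2πk) = 0.09379/(2π·41.3) = 3.614×10^-4 m·K/W
  R'_fibreglass batt = ln(0.238/0.105)/(2πk) = 0.8183/(2π·0.0447) = 2.914 m·K/W
  R'_cork board = ln(0.269/0.238)/(2πk) = 0.1224/(2π·0.0489) = 0.3985 m·K/W
  R'_conv,out = 1/(2πr h) = 1/(2π·0.269·9.79) = 0.06043 m·K/W
ΣR = 6.379×10^-4 + 3.614×10^-4 + 2.914 + 0.3985 + 0.06043 = 3.374 m·K/W
Q' = ΔT/ΣR = (371.8 K − 279.08 K)/3.374 = 27.48 W/m
From the inner boundary to the fibreglass batt/cork board interface, ΣR_partial = 2.915 m·K/W.
T_interface = T_in − Q'·ΣR_partial = 371.8 K − (27.48)(2.915) = 291.7 K

T = 291.7 K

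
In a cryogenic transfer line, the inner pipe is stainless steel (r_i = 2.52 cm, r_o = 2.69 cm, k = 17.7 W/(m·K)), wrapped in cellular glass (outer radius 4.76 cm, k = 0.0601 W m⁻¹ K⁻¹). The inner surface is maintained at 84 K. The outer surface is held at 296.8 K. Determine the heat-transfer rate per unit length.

Q' = 141 W/m

Treat each layer as a resistance in series:
  R'_stainless steel = ln(0.0269/0.0252)/(2πk) = 0.06528/(2π·17.7) = 5.870×10^-4 m·K/W
  R'_cellular glass = ln(0.0476/0.0269)/(2πk) = 0.5707/(2π·0.0601) = 1.511 m·K/W
ΣR = 5.870×10^-4 + 1.511 = 1.512 m·K/W
Q' = ΔT/ΣR = (84 K − 296.8 K)/1.512 = -141 W/m
(Negative Q' ⇒ heat flows inward; heat gain = 141 W/m.)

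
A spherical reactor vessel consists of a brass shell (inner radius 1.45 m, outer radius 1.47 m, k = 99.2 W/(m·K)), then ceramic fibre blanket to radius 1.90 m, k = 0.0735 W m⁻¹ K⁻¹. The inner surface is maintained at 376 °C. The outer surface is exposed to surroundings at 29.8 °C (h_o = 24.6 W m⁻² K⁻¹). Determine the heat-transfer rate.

Q = 2070 W

Resistance network (inner→outer):
  R_brass = (1/1.45 − 1/1.47)/(4πk) = 0.009383/(4π·99.2) = 7.527×10^-6 K/W
  R_ceramic fibre blanket = (1/1.47 − 1/1.90)/(4πk) = 0.1540/(4π·0.0735) = 0.1667 K/W
  R_conv,out = 1/(4πr²h) = 1/(4π·1.90²·24.6) = 8.961×10^-4 K/W
ΣR = 7.527×10^-6 + 0.1667 + 8.961×10^-4 = 0.1676 K/W
Q = ΔT/ΣR = (376 °C − 29.8 °C)/0.1676 = 2070 W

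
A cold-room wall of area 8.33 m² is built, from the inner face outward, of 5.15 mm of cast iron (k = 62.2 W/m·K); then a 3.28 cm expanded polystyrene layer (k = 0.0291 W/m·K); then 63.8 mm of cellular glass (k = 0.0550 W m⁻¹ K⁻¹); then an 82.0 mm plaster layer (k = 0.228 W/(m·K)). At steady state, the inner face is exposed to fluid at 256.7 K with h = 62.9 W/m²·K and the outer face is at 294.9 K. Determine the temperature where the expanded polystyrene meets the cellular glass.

Treat each layer as a resistance in series:
  R_conv,in = 1/(hA) = 1/(62.9·8.33) = 0.001909 K/W
  R_cast iron = L/(kA) = 0.00515/(62.2·8.33) = 9.940×10^-6 K/W
  R_expanded polystyrene = L/(kA) = 0.0328/(0.0291·8.33) = 0.1353 K/W
  R_cellular glass = L/(kA) = 0.0638/(0.0550·8.33) = 0.1393 K/W
  R_plaster = L/(kA) = 0.0820/(0.228·8.33) = 0.04318 K/W
ΣR = 0.001909 + 9.940×10^-6 + 0.1353 + 0.1393 + 0.04318 = 0.3197 K/W
Q = ΔT/ΣR = (256.7 K − 294.9 K)/0.3197 = -119.5 W
From the inner boundary to the expanded polystyrene/cellular glass interface, ΣR_partial = 0.1372 K/W.
T_interface = T_in − Q·ΣR_partial = 256.7 K − (-119.5)(0.1372) = 273.10 K

T = 273.10 K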